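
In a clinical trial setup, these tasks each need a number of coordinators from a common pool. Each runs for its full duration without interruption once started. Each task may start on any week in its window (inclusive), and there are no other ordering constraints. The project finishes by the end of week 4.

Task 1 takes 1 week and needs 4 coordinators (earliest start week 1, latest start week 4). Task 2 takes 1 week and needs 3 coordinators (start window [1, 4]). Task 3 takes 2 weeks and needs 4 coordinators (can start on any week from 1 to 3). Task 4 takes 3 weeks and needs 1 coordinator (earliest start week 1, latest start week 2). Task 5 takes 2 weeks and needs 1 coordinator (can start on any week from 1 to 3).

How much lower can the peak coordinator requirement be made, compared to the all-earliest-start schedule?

8

Early-start peak: w1:13  w2:6  w3:1  w4:0 ⇒ 13.
Leveled (Task 1@1, Task 2@2, Task 3@3, Task 4@2, Task 5@1): w1:5  w2:5  w3:5  w4:5 ⇒ 5.
Reduction 13 − 5 = 8.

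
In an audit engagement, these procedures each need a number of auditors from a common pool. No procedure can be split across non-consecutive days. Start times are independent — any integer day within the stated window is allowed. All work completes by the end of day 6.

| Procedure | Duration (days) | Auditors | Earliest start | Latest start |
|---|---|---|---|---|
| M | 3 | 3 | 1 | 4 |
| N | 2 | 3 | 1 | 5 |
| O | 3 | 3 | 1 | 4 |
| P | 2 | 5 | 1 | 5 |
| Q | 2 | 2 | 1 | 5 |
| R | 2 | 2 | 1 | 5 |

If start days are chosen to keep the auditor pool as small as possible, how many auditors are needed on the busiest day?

8

Early-start (M@1, N@1, O@1, P@1, Q@1, R@1) gives peak 18: d1:18  d2:18  d3:6  d4:0  d5:0  d6:0.
Shift O→3, P→5, R→3.
Schedule M@1, N@1, O@3, P@5, Q@1, R@3: d1:8  d2:8  d3:8  d4:5  d5:8  d6:5 — peak 8.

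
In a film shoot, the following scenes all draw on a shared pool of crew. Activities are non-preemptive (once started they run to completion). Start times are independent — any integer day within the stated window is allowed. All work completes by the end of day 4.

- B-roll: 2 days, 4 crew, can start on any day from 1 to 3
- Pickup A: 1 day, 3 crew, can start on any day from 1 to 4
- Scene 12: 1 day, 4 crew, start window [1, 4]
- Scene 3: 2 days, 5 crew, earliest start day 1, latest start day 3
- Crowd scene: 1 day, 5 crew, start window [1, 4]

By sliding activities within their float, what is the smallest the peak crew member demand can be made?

9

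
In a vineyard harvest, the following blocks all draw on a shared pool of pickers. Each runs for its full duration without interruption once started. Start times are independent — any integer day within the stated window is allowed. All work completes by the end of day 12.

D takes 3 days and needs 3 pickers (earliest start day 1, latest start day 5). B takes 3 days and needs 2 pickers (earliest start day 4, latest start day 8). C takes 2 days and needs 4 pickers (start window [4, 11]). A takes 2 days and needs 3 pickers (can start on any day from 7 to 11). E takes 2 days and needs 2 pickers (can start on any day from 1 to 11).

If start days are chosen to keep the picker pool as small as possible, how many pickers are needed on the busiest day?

4

Early-start (D@1, B@4, C@4, A@7, E@1) gives peak 6: d1:5  d2:5  d3:3  d4:6  d5:6  d6:2  d7:3  d8:3  d9:0  d10:0  d11:0  d12:0.
Shift C→7, A→9, E→4.
Schedule D@1, B@4, C@7, A@9, E@4: d1:3  d2:3  d3:3  d4:4  d5:4  d6:2  d7:4  d8:4  d9:3  d10:3  d11:0  d12:0 — peak 4.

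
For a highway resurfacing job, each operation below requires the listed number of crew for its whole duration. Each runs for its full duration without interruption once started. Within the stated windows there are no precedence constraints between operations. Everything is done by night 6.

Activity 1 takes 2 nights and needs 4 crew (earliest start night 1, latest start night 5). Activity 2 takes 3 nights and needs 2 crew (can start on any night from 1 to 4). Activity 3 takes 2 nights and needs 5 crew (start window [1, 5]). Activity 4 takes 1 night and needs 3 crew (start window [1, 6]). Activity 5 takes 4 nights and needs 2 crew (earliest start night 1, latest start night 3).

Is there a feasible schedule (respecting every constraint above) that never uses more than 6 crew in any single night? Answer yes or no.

The minimum achievable peak is 7; 6 < 7, so no feasible schedule stays within the cap.

no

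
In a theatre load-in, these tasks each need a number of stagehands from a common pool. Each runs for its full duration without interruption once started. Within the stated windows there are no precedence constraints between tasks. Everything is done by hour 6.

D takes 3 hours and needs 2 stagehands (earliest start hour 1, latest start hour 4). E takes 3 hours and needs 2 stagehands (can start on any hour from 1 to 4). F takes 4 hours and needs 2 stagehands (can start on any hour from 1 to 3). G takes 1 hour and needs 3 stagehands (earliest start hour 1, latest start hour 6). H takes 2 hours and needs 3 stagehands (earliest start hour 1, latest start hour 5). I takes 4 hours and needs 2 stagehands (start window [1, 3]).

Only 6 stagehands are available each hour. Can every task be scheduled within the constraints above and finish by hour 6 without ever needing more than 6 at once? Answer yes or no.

no

Total stagehand-hours = 37; over 6 hours the average is 37/6 > 6, so some hour must exceed 6.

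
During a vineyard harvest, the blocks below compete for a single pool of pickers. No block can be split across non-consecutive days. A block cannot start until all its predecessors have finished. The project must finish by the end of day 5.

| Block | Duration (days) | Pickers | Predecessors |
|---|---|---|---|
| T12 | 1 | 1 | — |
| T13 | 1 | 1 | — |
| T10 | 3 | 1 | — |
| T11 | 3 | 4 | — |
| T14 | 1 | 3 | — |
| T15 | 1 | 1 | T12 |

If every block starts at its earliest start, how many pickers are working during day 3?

5

At early start, day 3 has: T10, T11.
Demand: 1 + 4 = 5.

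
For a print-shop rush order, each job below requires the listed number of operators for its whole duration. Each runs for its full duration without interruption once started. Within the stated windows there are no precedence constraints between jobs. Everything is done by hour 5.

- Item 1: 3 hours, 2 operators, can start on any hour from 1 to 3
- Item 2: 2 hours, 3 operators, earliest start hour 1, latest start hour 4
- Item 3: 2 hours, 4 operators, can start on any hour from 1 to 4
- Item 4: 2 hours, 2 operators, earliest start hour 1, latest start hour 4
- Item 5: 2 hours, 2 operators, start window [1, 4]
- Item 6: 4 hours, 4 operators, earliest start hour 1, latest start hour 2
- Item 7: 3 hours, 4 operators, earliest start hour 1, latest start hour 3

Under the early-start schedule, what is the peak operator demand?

Early-start schedule: Item 1@1, Item 2@1, Item 3@1, Item 4@1, Item 5@1, Item 6@1, Item 7@1.
Load per hour: hour 1: 21, hour 2: 21, hour 3: 10, hour 4: 4, hour 5: 0.
Peak is 21.

21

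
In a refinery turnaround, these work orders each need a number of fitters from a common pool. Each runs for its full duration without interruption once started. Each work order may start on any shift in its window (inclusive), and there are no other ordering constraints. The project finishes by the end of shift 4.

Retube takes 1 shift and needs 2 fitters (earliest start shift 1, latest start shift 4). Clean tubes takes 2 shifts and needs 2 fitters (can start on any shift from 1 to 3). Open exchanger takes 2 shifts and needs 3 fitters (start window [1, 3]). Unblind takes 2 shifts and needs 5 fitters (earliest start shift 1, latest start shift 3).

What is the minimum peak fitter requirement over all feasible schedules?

7

Early-start (Retube@1, Clean tubes@1, Open exchanger@1, Unblind@1) gives peak 12: s1:12  s2:10  s3:0  s4:0.
Shift Unblind→3.
Schedule Retube@1, Clean tubes@1, Open exchanger@1, Unblind@3: s1:7  s2:5  s3:5  s4:5 — peak 7.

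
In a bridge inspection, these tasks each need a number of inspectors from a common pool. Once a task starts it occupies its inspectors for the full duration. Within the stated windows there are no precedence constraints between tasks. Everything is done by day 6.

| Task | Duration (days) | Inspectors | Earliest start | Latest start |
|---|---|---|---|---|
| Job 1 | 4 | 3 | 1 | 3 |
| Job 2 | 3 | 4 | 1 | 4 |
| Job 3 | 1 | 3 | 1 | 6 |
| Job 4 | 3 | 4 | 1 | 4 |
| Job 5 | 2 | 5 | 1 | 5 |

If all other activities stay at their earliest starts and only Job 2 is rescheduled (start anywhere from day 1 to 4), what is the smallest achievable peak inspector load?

15

Job 2@1: d1:19  d2:16  d3:11  d4:3  d5:0  d6:0 → peak 19
Job 2@2: d1:15  d2:16  d3:11  d4:7  d5:0  d6:0 → peak 16
Job 2@3: d1:15  d2:12  d3:11  d4:7  d5:4  d6:0 → peak 15
Job 2@4: d1:15  d2:12  d3:7  d4:7  d5:4  d6:4 → peak 15
Best is Job 2@3, peak 15.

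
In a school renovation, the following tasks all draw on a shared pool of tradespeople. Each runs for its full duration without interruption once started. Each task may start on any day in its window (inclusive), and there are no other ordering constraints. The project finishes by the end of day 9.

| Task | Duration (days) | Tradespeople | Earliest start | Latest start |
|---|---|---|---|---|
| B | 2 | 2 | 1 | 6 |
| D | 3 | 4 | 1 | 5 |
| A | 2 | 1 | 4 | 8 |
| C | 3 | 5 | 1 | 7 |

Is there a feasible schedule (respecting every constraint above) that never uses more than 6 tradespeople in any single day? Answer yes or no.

yes

Schedule B@1, D@3, A@4, C@6: d1:2  d2:2  d3:4  d4:5  d5:5  d6:5  d7:5  d8:5  d9:0 — peak 5 ≤ 6.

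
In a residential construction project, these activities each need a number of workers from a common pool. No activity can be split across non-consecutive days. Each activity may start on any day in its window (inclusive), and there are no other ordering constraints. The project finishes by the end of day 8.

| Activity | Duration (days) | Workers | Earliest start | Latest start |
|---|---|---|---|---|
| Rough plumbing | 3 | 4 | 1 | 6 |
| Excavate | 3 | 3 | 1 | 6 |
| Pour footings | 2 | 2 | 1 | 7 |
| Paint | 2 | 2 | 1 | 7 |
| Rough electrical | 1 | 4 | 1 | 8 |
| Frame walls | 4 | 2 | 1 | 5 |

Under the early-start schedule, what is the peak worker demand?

17

Early-start schedule: Rough plumbing@1, Excavate@1, Pour footings@1, Paint@1, Rough electrical@1, Frame walls@1.
Load per day: day 1: 17, day 2: 13, day 3: 9, day 4: 2, day 5: 0, day 6: 0, day 7: 0, day 8: 0.
Peak is 17.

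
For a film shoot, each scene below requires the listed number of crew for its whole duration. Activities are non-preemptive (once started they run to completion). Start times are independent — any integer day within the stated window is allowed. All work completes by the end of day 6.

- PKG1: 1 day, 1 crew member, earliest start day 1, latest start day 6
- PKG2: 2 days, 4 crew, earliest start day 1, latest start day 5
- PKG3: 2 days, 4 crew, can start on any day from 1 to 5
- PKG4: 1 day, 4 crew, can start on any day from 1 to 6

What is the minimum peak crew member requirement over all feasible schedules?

4

Early-start (PKG1@1, PKG2@1, PKG3@1, PKG4@1) gives peak 13: d1:13  d2:8  d3:0  d4:0  d5:0  d6:0.
Shift PKG2→2, PKG3→4, PKG4→6.
Schedule PKG1@1, PKG2@2, PKG3@4, PKG4@6: d1:1  d2:4  d3:4  d4:4  d5:4  d6:4 — peak 4.
Total crew member-days = 21 over 6 days ⇒ peak ≥ ⌈21/6⌉ = 4, so 4 is optimal.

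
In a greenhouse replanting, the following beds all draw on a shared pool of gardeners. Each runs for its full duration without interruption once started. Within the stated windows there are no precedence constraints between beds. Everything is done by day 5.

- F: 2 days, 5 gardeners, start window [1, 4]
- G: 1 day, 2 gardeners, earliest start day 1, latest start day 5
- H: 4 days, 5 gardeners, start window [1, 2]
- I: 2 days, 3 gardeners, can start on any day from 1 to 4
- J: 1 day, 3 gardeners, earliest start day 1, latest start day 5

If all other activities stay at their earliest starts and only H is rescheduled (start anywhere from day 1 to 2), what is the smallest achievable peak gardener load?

13

H@1: d1:18  d2:13  d3:5  d4:5  d5:0 → peak 18
H@2: d1:13  d2:13  d3:5  d4:5  d5:5 → peak 13
Best is H@2, peak 13.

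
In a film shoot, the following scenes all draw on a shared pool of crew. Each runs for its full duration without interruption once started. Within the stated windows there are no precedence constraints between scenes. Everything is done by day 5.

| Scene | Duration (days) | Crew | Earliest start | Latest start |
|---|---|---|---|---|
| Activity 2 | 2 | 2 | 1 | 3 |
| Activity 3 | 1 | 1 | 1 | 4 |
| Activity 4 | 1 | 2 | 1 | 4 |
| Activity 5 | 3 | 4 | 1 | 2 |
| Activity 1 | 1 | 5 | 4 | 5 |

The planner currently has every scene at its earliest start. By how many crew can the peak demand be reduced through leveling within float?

3

Early-start peak: d1:9  d2:6  d3:4  d4:5  d5:0 ⇒ 9.
Leveled (Activity 2@1, Activity 3@1, Activity 4@1, Activity 5@2, Activity 1@5): d1:5  d2:6  d3:4  d4:4  d5:5 ⇒ 6.
Reduction 9 − 6 = 3.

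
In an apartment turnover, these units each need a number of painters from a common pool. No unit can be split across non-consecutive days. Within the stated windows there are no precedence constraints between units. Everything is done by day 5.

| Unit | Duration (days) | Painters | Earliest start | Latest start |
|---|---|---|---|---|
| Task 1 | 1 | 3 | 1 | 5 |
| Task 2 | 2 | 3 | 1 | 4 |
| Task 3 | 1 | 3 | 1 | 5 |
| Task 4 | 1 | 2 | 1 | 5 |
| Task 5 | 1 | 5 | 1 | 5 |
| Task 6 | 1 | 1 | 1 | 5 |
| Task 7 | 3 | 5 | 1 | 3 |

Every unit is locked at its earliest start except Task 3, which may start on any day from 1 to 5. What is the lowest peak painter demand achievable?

Task 3@1: d1:22  d2:8  d3:5  d4:0  d5:0 → peak 22
Task 3@2: d1:19  d2:11  d3:5  d4:0  d5:0 → peak 19
Task 3@3: d1:19  d2:8  d3:8  d4:0  d5:0 → peak 19
Task 3@4: d1:19  d2:8  d3:5  d4:3  d5:0 → peak 19
Task 3@5: d1:19  d2:8  d3:5  d4:0  d5:3 → peak 19
Best is Task 3@2, peak 19.

19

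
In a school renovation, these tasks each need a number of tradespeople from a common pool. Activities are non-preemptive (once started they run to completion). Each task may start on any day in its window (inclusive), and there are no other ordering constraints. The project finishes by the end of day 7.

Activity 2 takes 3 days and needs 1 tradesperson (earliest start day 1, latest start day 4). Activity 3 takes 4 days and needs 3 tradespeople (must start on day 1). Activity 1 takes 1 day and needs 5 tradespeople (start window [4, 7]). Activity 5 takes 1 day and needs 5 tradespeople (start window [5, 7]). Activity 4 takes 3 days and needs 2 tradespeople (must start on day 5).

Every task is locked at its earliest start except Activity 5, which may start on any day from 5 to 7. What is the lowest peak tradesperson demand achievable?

8

Activity 5@5: d1:4  d2:4  d3:4  d4:8  d5:7  d6:2  d7:2 → peak 8
Activity 5@6: d1:4  d2:4  d3:4  d4:8  d5:2  d6:7  d7:2 → peak 8
Activity 5@7: d1:4  d2:4  d3:4  d4:8  d5:2  d6:2  d7:7 → peak 8
Best is Activity 5@5, peak 8.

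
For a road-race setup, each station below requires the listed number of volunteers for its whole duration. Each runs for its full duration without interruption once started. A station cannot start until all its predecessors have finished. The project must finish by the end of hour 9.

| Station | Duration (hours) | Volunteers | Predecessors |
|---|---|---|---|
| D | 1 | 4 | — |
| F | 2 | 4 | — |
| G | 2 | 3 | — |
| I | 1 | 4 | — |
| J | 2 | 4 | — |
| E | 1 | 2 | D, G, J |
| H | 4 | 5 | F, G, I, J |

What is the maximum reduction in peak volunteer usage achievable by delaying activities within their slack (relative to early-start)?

11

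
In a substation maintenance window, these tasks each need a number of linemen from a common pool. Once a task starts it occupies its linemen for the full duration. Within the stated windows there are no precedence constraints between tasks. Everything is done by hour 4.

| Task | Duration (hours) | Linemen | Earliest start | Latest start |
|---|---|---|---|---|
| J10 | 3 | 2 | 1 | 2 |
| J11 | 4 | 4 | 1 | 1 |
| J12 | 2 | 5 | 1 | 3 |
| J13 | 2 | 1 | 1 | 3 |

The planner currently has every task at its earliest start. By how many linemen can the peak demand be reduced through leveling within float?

Early-start peak: h1:12  h2:12  h3:6  h4:4 ⇒ 12.
Leveled (J10@1, J11@1, J12@1, J13@3): h1:11  h2:11  h3:7  h4:5 ⇒ 11.
Reduction 12 − 11 = 1.

1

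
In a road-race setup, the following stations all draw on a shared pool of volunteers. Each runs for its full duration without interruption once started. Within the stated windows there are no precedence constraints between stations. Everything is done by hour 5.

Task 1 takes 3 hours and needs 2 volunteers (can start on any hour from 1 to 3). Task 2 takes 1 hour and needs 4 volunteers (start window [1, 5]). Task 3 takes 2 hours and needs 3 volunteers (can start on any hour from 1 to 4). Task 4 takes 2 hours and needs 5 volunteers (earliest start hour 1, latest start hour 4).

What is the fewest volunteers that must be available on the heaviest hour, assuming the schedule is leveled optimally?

Early-start (Task 1@1, Task 2@1, Task 3@1, Task 4@1) gives peak 14: h1:14  h2:10  h3:2  h4:0  h5:0.
Shift Task 3→2, Task 4→4.
Schedule Task 1@1, Task 2@1, Task 3@2, Task 4@4: h1:6  h2:5  h3:5  h4:5  h5:5 — peak 6.
Total volunteer-hours = 26 over 5 hours ⇒ peak ≥ ⌈26/5⌉ = 6, so 6 is optimal.

6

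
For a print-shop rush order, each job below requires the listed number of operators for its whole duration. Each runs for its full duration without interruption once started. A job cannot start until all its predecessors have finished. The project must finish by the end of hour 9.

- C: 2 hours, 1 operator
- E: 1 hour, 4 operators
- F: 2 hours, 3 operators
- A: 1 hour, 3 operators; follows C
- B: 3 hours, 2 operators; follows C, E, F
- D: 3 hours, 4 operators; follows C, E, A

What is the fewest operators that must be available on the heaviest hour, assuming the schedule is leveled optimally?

Early-start (C@1, E@1, F@1, A@3, B@3, D@4) gives peak 8: h1:8  h2:4  h3:5  h4:6  h5:6  h6:4  h7:0  h8:0  h9:0.
Shift F→2, A→4, B→4, D→7.
Schedule C@1, E@1, F@2, A@4, B@4, D@7: h1:5  h2:4  h3:3  h4:5  h5:2  h6:2  h7:4  h8:4  h9:4 — peak 5.

5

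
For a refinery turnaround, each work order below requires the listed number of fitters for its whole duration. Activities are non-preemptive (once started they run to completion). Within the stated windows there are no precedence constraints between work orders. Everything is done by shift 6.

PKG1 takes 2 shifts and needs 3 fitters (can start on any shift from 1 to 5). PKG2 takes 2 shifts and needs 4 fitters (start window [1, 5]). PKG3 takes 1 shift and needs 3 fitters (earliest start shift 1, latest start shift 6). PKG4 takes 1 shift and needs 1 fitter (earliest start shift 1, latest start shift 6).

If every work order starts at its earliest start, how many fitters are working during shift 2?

At early start, shift 2 has: PKG1, PKG2.
Demand: 3 + 4 = 7.

7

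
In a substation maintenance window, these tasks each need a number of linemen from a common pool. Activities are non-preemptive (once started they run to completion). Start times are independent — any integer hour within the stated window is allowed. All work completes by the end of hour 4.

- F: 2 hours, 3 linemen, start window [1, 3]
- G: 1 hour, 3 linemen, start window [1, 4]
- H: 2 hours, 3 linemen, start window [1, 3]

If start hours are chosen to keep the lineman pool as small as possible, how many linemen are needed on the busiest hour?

Early-start (F@1, G@1, H@1) gives peak 9: h1:9  h2:6  h3:0  h4:0.
Shift H→2.
Schedule F@1, G@1, H@2: h1:6  h2:6  h3:3  h4:0 — peak 6.

6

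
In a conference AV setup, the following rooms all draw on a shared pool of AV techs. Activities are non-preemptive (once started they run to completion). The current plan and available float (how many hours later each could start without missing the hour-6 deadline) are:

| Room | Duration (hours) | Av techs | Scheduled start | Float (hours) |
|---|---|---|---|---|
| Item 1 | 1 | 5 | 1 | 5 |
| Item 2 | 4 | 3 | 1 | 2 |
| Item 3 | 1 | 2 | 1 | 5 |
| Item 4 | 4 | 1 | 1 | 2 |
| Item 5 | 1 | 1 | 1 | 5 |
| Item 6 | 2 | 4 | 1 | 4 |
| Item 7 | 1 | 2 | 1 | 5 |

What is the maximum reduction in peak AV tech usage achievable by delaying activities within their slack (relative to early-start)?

11

Early-start peak: h1:18  h2:8  h3:4  h4:4  h5:0  h6:0 ⇒ 18.
Leveled (Item 1@1, Item 2@2, Item 3@2, Item 4@1, Item 5@1, Item 6@5, Item 7@3): h1:7  h2:6  h3:6  h4:4  h5:7  h6:4 ⇒ 7.
Reduction 18 − 7 = 11.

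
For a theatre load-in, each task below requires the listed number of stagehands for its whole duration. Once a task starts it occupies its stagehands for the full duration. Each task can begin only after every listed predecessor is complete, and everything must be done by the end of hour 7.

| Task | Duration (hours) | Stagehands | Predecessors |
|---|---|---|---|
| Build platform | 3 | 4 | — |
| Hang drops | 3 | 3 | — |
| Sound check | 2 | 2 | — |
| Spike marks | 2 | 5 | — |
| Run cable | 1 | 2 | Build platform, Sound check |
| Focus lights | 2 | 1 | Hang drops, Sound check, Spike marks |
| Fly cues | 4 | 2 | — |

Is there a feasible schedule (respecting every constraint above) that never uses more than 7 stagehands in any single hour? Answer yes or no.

no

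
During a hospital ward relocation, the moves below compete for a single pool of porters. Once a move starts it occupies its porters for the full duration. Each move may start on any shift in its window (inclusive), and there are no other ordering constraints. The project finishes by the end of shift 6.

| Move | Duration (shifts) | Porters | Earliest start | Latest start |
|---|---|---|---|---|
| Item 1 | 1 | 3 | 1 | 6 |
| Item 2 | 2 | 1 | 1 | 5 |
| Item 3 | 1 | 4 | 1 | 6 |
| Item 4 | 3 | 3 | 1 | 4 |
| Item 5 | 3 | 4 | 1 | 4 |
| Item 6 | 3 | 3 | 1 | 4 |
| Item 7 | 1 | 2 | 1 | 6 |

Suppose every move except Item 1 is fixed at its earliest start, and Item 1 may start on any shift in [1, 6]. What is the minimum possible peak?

17

Item 1@1: s1:20  s2:11  s3:10  s4:0  s5:0  s6:0 → peak 20
Item 1@2: s1:17  s2:14  s3:10  s4:0  s5:0  s6:0 → peak 17
Item 1@3: s1:17  s2:11  s3:13  s4:0  s5:0  s6:0 → peak 17
Item 1@4: s1:17  s2:11  s3:10  s4:3  s5:0  s6:0 → peak 17
Item 1@5: s1:17  s2:11  s3:10  s4:0  s5:3  s6:0 → peak 17
Item 1@6: s1:17  s2:11  s3:10  s4:0  s5:0  s6:3 → peak 17
Best is Item 1@2, peak 17.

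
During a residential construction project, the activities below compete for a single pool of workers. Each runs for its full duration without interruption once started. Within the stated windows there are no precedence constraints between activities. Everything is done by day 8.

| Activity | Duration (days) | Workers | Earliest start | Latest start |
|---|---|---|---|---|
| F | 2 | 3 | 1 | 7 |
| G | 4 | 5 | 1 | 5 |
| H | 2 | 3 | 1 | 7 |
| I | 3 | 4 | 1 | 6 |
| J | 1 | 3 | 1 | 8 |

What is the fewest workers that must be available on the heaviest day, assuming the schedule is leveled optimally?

7

Early-start (F@1, G@1, H@1, I@1, J@1) gives peak 18: d1:18  d2:15  d3:9  d4:5  d5:0  d6:0  d7:0  d8:0.
Shift G→5, H→3, J→4.
Schedule F@1, G@5, H@3, I@1, J@4: d1:7  d2:7  d3:7  d4:6  d5:5  d6:5  d7:5  d8:5 — peak 7.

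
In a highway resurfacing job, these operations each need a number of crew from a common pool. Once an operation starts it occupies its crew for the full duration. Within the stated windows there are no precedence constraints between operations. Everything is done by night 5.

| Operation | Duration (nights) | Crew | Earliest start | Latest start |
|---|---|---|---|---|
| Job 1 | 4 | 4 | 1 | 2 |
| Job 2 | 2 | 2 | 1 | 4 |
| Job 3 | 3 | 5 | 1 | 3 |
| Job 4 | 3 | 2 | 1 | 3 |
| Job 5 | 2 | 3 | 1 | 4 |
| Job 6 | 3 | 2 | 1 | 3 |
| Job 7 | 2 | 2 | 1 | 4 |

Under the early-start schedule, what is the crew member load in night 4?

4

At early start, night 4 has: Job 1.
Demand: 4 = 4.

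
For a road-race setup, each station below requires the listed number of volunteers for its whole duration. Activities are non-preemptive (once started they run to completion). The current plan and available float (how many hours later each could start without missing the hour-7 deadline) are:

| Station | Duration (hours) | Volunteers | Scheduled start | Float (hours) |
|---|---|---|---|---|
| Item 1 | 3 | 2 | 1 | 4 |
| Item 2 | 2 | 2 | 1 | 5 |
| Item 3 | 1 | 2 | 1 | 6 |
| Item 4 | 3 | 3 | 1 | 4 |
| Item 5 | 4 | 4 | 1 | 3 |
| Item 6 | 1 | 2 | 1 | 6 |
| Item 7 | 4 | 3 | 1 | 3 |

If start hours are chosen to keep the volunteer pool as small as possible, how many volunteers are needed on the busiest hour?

Early-start (Item 1@1, Item 2@1, Item 3@1, Item 4@1, Item 5@1, Item 6@1, Item 7@1) gives peak 18: h1:18  h2:14  h3:12  h4:7  h5:0  h6:0  h7:0.
Shift Item 3→3, Item 4→5, Item 6→5, Item 7→4.
Schedule Item 1@1, Item 2@1, Item 3@3, Item 4@5, Item 5@1, Item 6@5, Item 7@4: h1:8  h2:8  h3:8  h4:7  h5:8  h6:6  h7:6 — peak 8.
Total volunteer-hours = 51 over 7 hours ⇒ peak ≥ ⌈51/7⌉ = 8, so 8 is optimal.

8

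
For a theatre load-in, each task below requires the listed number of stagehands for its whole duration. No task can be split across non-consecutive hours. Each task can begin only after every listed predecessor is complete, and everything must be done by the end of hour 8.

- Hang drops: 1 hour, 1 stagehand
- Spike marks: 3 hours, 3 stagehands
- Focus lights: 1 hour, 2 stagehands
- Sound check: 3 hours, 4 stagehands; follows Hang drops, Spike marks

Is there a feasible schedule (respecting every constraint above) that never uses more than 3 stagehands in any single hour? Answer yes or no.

no

The minimum achievable peak is 4; 3 < 4, so no feasible schedule stays within the cap.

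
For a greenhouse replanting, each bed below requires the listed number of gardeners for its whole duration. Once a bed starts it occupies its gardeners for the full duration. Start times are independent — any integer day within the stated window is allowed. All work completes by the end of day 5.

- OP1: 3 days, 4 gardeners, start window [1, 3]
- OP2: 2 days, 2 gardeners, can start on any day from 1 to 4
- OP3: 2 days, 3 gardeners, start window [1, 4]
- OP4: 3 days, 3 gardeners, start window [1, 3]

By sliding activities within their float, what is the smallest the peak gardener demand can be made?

7

Early-start (OP1@1, OP2@1, OP3@1, OP4@1) gives peak 12: d1:12  d2:12  d3:7  d4:0  d5:0.
Shift OP3→4, OP4→3.
Schedule OP1@1, OP2@1, OP3@4, OP4@3: d1:6  d2:6  d3:7  d4:6  d5:6 — peak 7.
Total gardener-days = 31 over 5 days ⇒ peak ≥ ⌈31/5⌉ = 7, so 7 is optimal.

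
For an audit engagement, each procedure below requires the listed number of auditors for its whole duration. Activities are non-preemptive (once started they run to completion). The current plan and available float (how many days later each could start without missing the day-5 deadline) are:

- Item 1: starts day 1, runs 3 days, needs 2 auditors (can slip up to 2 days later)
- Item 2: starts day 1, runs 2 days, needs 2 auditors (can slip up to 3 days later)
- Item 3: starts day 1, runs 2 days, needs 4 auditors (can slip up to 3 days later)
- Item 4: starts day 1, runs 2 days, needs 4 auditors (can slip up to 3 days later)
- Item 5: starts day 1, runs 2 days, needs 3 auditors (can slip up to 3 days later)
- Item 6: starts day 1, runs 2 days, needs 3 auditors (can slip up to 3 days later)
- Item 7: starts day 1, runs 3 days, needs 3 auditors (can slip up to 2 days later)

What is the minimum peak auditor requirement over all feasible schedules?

11

Early-start (Item 1@1, Item 2@1, Item 3@1, Item 4@1, Item 5@1, Item 6@1, Item 7@1) gives peak 21: d1:21  d2:21  d3:5  d4:0  d5:0.
Shift Item 4→3, Item 6→4, Item 7→3.
Schedule Item 1@1, Item 2@1, Item 3@1, Item 4@3, Item 5@1, Item 6@4, Item 7@3: d1:11  d2:11  d3:9  d4:10  d5:6 — peak 11.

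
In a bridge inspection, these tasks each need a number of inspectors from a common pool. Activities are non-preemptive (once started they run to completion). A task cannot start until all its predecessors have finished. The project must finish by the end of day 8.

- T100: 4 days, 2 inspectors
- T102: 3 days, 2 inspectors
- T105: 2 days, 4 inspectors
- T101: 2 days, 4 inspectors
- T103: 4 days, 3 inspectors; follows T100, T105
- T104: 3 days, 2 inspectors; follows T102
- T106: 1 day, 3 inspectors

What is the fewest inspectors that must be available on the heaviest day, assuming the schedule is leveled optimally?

Early-start (T100@1, T102@1, T105@1, T101@1, T103@5, T104@4, T106@1) gives peak 15: d1:15  d2:12  d3:4  d4:4  d5:5  d6:5  d7:3  d8:3.
Shift T101→3, T106→5.
Schedule T100@1, T102@1, T105@1, T101@3, T103@5, T104@4, T106@5: d1:8  d2:8  d3:8  d4:8  d5:8  d6:5  d7:3  d8:3 — peak 8.

8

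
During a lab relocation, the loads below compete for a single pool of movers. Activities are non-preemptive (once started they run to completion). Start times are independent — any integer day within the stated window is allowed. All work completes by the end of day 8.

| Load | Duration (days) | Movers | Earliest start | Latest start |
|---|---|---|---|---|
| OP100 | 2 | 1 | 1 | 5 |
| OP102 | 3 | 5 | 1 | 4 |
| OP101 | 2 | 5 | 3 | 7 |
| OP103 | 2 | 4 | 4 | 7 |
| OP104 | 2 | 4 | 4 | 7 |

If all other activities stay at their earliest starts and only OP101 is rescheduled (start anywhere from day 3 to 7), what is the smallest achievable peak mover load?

8

OP101@3: d1:6  d2:6  d3:10  d4:13  d5:8  d6:0  d7:0  d8:0 → peak 13
OP101@4: d1:6  d2:6  d3:5  d4:13  d5:13  d6:0  d7:0  d8:0 → peak 13
OP101@5: d1:6  d2:6  d3:5  d4:8  d5:13  d6:5  d7:0  d8:0 → peak 13
OP101@6: d1:6  d2:6  d3:5  d4:8  d5:8  d6:5  d7:5  d8:0 → peak 8
OP101@7: d1:6  d2:6  d3:5  d4:8  d5:8  d6:0  d7:5  d8:5 → peak 8
Best is OP101@6, peak 8.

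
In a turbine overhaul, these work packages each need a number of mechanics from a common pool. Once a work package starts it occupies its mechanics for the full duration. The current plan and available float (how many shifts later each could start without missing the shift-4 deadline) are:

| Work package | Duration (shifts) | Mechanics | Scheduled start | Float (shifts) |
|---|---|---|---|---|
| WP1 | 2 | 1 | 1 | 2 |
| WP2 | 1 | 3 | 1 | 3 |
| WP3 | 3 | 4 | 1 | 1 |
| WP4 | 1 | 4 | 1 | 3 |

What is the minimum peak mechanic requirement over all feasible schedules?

Early-start (WP1@1, WP2@1, WP3@1, WP4@1) gives peak 12: s1:12  s2:5  s3:4  s4:0.
Shift WP2→3, WP4→4.
Schedule WP1@1, WP2@3, WP3@1, WP4@4: s1:5  s2:5  s3:7  s4:4 — peak 7.

7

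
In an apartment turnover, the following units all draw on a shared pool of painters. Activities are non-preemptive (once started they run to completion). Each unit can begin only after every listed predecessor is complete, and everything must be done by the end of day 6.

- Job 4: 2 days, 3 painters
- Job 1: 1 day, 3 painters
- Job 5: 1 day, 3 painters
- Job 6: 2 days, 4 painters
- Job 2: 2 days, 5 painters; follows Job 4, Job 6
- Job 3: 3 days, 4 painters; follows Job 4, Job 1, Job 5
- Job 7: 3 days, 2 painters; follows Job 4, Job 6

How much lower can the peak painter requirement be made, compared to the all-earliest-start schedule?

2

Early-start peak: d1:13  d2:7  d3:11  d4:11  d5:6  d6:0 ⇒ 13.
Leveled (Job 4@1, Job 1@1, Job 5@1, Job 6@2, Job 2@4, Job 3@3, Job 7@4): d1:9  d2:7  d3:8  d4:11  d5:11  d6:2 ⇒ 11.
Reduction 13 − 11 = 2.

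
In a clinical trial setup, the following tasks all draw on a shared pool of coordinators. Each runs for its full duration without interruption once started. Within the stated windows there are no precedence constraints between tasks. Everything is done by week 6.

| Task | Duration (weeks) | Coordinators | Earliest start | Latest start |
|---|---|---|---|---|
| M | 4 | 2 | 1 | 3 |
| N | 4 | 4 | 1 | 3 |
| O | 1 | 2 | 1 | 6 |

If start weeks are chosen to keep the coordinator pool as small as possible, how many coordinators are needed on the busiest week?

6

Early-start (M@1, N@1, O@1) gives peak 8: w1:8  w2:6  w3:6  w4:6  w5:0  w6:0.
Shift O→5.
Schedule M@1, N@1, O@5: w1:6  w2:6  w3:6  w4:6  w5:2  w6:0 — peak 6.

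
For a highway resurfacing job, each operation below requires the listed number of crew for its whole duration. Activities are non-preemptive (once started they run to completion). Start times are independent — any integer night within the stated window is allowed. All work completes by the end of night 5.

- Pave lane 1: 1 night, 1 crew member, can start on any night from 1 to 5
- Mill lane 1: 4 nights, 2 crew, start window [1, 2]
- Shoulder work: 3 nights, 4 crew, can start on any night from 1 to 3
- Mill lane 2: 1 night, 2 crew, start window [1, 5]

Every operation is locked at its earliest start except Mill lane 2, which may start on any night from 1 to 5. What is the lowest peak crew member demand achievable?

7

Mill lane 2@1: n1:9  n2:6  n3:6  n4:2  n5:0 → peak 9
Mill lane 2@2: n1:7  n2:8  n3:6  n4:2  n5:0 → peak 8
Mill lane 2@3: n1:7  n2:6  n3:8  n4:2  n5:0 → peak 8
Mill lane 2@4: n1:7  n2:6  n3:6  n4:4  n5:0 → peak 7
Mill lane 2@5: n1:7  n2:6  n3:6  n4:2  n5:2 → peak 7
Best is Mill lane 2@4, peak 7.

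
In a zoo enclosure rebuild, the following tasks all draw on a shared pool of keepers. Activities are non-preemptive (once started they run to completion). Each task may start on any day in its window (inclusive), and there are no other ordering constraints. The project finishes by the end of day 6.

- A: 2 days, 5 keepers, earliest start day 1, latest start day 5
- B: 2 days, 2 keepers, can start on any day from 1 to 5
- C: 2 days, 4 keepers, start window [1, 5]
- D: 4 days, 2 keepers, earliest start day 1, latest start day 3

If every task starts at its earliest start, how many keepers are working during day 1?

13

At early start, day 1 has: A, B, C, D.
Demand: 5 + 2 + 4 + 2 = 13.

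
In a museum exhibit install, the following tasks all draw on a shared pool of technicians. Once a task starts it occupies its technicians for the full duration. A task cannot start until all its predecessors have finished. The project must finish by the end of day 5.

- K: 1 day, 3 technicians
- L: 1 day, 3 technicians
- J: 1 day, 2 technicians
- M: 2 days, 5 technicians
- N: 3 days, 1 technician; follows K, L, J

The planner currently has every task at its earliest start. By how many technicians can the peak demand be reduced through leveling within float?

Early-start peak: d1:13  d2:6  d3:1  d4:1  d5:0 ⇒ 13.
Leveled (K@1, L@1, J@2, M@3, N@3): d1:6  d2:2  d3:6  d4:6  d5:1 ⇒ 6.
Reduction 13 − 6 = 7.

7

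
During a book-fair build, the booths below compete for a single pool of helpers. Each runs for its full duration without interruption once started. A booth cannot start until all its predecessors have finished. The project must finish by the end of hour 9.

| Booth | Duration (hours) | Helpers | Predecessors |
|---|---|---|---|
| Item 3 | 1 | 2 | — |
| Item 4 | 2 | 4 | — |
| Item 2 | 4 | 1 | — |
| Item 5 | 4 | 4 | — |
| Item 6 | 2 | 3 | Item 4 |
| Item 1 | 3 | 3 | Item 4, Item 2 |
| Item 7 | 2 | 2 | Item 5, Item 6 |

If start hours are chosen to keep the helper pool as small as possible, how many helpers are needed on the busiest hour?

Early-start (Item 3@1, Item 4@1, Item 2@1, Item 5@1, Item 6@3, Item 1@5, Item 7@5) gives peak 11: h1:11  h2:9  h3:8  h4:8  h5:5  h6:5  h7:3  h8:0  h9:0.
Shift Item 5→3, Item 6→5, Item 1→7, Item 7→7.
Schedule Item 3@1, Item 4@1, Item 2@1, Item 5@3, Item 6@5, Item 1@7, Item 7@7: h1:7  h2:5  h3:5  h4:5  h5:7  h6:7  h7:5  h8:5  h9:3 — peak 7.

7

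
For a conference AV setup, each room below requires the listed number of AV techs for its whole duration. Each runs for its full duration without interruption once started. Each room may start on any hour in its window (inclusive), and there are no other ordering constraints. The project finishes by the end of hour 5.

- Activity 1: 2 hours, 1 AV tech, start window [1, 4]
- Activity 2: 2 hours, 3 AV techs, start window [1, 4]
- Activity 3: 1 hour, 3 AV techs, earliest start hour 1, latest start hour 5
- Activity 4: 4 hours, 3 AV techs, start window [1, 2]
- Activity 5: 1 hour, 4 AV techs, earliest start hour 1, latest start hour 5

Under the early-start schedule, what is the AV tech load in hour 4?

At early start, hour 4 has: Activity 4.
Demand: 3 = 3.

3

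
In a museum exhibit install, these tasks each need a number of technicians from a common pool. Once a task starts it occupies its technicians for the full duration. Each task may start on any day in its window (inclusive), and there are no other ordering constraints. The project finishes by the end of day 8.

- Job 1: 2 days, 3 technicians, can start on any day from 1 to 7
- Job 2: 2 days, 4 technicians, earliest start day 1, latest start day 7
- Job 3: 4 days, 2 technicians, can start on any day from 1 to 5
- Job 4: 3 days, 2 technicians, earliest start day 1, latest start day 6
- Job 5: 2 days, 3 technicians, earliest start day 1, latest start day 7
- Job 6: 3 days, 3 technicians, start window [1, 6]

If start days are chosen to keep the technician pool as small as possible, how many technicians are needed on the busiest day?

Early-start (Job 1@1, Job 2@1, Job 3@1, Job 4@1, Job 5@1, Job 6@1) gives peak 17: d1:17  d2:17  d3:7  d4:2  d5:0  d6:0  d7:0  d8:0.
Shift Job 2→3, Job 3→5, Job 4→3, Job 6→6.
Schedule Job 1@1, Job 2@3, Job 3@5, Job 4@3, Job 5@1, Job 6@6: d1:6  d2:6  d3:6  d4:6  d5:4  d6:5  d7:5  d8:5 — peak 6.
Total technician-days = 43 over 8 days ⇒ peak ≥ ⌈43/8⌉ = 6, so 6 is optimal.

6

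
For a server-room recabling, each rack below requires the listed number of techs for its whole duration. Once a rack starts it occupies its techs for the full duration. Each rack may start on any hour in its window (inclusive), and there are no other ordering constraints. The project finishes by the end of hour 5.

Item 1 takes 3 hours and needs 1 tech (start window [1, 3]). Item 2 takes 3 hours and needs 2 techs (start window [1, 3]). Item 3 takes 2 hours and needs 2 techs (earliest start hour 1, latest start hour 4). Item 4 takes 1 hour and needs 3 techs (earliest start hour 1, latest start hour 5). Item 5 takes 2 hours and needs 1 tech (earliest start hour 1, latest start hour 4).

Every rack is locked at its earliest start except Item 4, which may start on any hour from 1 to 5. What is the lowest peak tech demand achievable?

Item 4@1: h1:9  h2:6  h3:3  h4:0  h5:0 → peak 9
Item 4@2: h1:6  h2:9  h3:3  h4:0  h5:0 → peak 9
Item 4@3: h1:6  h2:6  h3:6  h4:0  h5:0 → peak 6
Item 4@4: h1:6  h2:6  h3:3  h4:3  h5:0 → peak 6
Item 4@5: h1:6  h2:6  h3:3  h4:0  h5:3 → peak 6
Best is Item 4@3, peak 6.

6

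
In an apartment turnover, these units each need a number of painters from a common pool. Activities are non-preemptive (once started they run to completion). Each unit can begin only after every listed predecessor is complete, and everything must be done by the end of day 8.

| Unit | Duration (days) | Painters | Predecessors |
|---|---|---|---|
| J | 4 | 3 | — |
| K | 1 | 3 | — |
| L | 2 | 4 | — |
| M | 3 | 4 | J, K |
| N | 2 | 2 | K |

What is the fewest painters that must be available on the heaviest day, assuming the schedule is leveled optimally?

7

Early-start (J@1, K@1, L@1, M@5, N@2) gives peak 10: d1:10  d2:9  d3:5  d4:3  d5:4  d6:4  d7:4  d8:0.
Shift L→2, N→4.
Schedule J@1, K@1, L@2, M@5, N@4: d1:6  d2:7  d3:7  d4:5  d5:6  d6:4  d7:4  d8:0 — peak 7.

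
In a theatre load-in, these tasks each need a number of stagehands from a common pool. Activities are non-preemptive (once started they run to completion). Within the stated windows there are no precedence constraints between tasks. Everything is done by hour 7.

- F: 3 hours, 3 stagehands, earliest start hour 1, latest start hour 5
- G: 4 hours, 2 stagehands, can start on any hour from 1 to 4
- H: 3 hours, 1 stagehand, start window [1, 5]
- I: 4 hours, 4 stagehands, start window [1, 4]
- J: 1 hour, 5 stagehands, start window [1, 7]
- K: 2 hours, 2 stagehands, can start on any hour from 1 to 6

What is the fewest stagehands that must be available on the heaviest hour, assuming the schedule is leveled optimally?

7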